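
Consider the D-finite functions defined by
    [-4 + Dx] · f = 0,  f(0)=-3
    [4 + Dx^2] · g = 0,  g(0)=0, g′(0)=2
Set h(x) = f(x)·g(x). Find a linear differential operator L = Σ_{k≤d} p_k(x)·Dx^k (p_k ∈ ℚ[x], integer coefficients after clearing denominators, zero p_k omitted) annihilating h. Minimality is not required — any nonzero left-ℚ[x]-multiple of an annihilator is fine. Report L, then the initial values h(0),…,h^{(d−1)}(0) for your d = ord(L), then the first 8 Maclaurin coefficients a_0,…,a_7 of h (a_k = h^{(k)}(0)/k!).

f: a_k = -3, -12, -24, -32, -32, -128/5, -256/15, -1024/105, …
g: a_k = 0, 2, 0, -4/3, 0, 4/15, 0, -8/315, …
f·g: L₀ = L_f ⊗_s L_g, ord ≤ 1·2.
L = 20 - 8·Dx + Dx^2  (order 2).
h: a_k = 0, -6, -24, -44, -48, -164/5, -176/15, 232/105, …
ICs: h(0) = 0, h′(0) = -6.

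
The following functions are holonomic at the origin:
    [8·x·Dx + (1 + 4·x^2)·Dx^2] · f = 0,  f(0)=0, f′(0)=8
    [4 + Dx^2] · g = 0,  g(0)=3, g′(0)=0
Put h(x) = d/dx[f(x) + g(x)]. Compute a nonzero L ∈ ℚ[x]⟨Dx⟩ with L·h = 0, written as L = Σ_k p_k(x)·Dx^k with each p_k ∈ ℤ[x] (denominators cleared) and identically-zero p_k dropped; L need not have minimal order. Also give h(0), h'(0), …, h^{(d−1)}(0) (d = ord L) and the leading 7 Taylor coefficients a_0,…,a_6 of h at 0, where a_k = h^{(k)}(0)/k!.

f: a_k = 0, 8, 0, -32/3, 0, 128/5, 0, …
g: a_k = 3, 0, -6, 0, 2, 0, -4/15, …
Sum ⇒ L₀ = lclm(L_f,L_g) in ℚ(x)⟨Dx⟩.
Derive L from L₀ (diff closure).
L = (-352·x + 1792·x^3 + 512·x^5) + (-4 + 112·x^2 + 576·x^4 + 256·x^6)·Dx + (-88·x + 448·x^3 + 128·x^5)·Dx^2 + (-1 + 28·x^2 + 144·x^4 + 64·x^6)·Dx^3  (order 3).
h: a_k = 8, -12, -32, 8, 128, -8/5, -512, …
ICs: h(0) = 8, h′(0) = -12, h′′(0) = -64.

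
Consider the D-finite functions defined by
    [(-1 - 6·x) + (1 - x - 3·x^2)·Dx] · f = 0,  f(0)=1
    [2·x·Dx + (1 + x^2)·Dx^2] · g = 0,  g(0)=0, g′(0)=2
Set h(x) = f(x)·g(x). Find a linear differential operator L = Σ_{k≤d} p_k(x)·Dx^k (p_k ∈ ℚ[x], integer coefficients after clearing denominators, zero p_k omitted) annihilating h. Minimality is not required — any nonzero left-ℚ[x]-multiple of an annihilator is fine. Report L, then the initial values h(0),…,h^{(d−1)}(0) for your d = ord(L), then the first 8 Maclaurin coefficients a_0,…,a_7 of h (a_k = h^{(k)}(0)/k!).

f: a_k = 1, 1, 4, 7, 19, 40, 97, 217, …
g: a_k = 0, 2, 0, -2/3, 0, 2/5, 0, -2/7, …
h₀=f·g: eliminate ⇒ L₀, order ≤ 1·2.
L = (6 + 2·x + 18·x^2) + (2 + 10·x + 4·x^2 + 18·x^3)·Dx + (-1 + x + 2·x^2 + x^3 + 3·x^4)·Dx^2  (order 2).
h: a_k = 0, 2, 2, 22/3, 40/3, 536/15, 1136/15, 19178/105, …
ICs: h(0) = 0, h′(0) = 2.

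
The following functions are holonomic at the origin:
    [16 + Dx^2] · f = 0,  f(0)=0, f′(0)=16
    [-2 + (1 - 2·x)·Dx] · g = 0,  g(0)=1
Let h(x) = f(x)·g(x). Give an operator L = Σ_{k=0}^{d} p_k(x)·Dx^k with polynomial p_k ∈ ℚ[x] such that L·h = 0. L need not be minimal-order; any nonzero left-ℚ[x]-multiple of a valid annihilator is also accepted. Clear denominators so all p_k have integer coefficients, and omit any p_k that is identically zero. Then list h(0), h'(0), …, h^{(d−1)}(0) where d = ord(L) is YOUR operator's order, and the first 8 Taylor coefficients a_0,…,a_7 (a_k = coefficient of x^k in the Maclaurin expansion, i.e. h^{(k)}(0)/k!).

L = (-16 + 32·x) + 4·Dx + (-1 + 2·x)·Dx^2  (order 2).
h: a_k = 0, 16, 32, 64/3, 128/3, 1792/15, 3584/15, 146432/315, …
ICs: h(0) = 0, h′(0) = 16.

f: a_k = 0, 16, 0, -128/3, 0, 512/15, 0, -4096/315, …
g: a_k = 1, 2, 4, 8, 16, 32, 64, 128, …
L₀ := L_f ⊗_s L_g (sym. prod.), ord ≤ 2.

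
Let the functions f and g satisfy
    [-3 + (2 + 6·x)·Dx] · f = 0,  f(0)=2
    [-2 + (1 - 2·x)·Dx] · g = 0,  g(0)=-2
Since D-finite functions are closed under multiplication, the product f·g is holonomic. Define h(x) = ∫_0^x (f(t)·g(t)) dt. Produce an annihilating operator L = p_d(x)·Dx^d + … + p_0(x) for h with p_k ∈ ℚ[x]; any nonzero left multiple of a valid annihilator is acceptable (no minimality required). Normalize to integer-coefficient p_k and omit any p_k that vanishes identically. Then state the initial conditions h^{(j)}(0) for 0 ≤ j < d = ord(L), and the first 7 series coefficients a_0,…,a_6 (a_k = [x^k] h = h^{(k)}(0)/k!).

f: a_k = 2, 3, -9/4, 27/8, -405/64, 1701/128, -15309/512, …
g: a_k = -2, -4, -8, -16, -32, -64, -128, …
L₀ := L_f ⊗_s L_g (sym. prod.), ord ≤ 1.
∫: right-multiply L₀ by Dx.
L = (7 + 6·x)·Dx + (-2 - 2·x + 12·x^2)·Dx^2  (order 2).
h: a_k = 0, -4, -7, -47/6, -215/16, -607/32, -13841/384, …
ICs: h(0) = 0, h′(0) = -4.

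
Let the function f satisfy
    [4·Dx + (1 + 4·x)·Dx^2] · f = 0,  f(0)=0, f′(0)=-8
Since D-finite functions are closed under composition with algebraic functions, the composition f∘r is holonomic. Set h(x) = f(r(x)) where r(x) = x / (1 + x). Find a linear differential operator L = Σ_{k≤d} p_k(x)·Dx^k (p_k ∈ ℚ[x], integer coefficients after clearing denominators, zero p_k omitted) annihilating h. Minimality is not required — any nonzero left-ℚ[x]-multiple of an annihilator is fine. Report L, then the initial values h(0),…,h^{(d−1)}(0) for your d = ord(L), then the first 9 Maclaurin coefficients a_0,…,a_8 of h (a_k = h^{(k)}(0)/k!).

L = (6 + 10·x)·Dx + (1 + 6·x + 5·x^2)·Dx^2  (order 2).
h: a_k = 0, -8, 24, -248/3, 312, -6248/5, 5208, -156248/7, 97656, …
ICs: h(0) = 0, h′(0) = -8.

f: a_k = 0, -8, 16, -128/3, 128, -2048/5, 4096/3, -32768/7, 16384, …
f∘r: x↦r, Dx↦Dx/r' in L_f ⇒ L₀.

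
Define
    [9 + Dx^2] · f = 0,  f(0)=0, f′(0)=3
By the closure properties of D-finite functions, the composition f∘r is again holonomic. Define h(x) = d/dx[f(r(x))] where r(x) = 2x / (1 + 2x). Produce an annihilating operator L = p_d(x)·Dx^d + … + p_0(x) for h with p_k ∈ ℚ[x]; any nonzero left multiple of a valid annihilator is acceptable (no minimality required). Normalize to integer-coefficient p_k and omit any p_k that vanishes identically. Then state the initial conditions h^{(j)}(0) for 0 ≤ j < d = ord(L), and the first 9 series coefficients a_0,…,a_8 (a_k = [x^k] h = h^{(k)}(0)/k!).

L = (60 + 96·x + 96·x^2) + (12 + 72·x + 144·x^2 + 96·x^3)·Dx + (1 + 8·x + 24·x^2 + 32·x^3 + 16·x^4)·Dx^2  (order 2).
h: a_k = 6, -24, -36, 672, -3516, 12240, -154824/5, 242304/5, 1073196/35, …
ICs: h(0) = 6, h′(0) = -24.

f: a_k = 0, 3, 0, -9/2, 0, 81/40, 0, -243/560, 0, …
Substitute x→r, Dx→(1/r')Dx; clear ⇒ L₀.
h₀' ⇒ L via d/dx closure of L₀.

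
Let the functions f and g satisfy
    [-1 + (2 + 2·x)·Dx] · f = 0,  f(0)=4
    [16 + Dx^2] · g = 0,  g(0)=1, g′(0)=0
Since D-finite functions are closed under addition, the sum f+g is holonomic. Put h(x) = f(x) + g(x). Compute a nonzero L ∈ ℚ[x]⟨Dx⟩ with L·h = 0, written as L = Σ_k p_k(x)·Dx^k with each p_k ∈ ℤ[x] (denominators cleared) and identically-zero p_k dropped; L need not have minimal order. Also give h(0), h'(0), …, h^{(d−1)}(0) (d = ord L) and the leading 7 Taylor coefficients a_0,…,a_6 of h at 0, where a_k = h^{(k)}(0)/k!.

L = (-1072 - 2048·x - 1024·x^2) + (2016 + 6112·x + 6144·x^2 + 2048·x^3)·Dx + (-67 - 128·x - 64·x^2)·Dx^2 + (126 + 382·x + 384·x^2 + 128·x^3)·Dx^3  (order 3).
h: a_k = 5, 2, -17/2, 1/4, 1009/96, 7/64, -66481/11520, …
ICs: h(0) = 5, h′(0) = 2, h′′(0) = -17.

f: a_k = 4, 2, -1/2, 1/4, -5/32, 7/64, -21/256, …
g: a_k = 1, 0, -8, 0, 32/3, 0, -256/45, …
h₀=f+g: left-lcm gives L₀, ord ≤ 3.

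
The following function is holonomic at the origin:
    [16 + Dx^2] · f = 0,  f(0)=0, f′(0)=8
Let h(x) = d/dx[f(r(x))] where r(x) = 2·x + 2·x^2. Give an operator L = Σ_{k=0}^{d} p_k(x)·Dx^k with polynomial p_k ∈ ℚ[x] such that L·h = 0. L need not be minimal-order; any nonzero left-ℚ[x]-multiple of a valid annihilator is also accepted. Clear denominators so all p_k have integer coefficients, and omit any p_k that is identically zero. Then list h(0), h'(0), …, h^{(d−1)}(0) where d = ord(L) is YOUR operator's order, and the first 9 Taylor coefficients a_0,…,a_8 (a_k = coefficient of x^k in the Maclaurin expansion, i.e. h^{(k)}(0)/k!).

L = (76 + 512·x + 1536·x^2 + 2048·x^3 + 1024·x^4) + (-6 - 12·x)·Dx + (1 + 4·x + 4·x^2)·Dx^2  (order 2).
h: a_k = 16, 32, -512, -2048, 512/3, 15360, 1458176/45, -131072/45, -39706624/315, …
ICs: h(0) = 16, h′(0) = 32.

f: a_k = 0, 8, 0, -64/3, 0, 256/15, 0, -2048/315, 0, …
L₀ from L_f via x↦r, Dx↦r'^{-1}Dx.
Differentiate: ansatz ord ≤ ord L₀ ⇒ L.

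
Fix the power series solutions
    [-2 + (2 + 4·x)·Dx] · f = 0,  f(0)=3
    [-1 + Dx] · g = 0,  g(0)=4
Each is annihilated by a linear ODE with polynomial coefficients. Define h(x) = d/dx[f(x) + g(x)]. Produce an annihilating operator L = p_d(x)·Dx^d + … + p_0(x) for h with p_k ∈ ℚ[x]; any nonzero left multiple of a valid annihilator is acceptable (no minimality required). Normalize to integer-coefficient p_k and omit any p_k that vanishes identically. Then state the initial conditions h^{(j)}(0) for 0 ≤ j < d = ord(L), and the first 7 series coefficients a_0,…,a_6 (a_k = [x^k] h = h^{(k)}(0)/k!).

f: a_k = 3, 3, -3/2, 3/2, -15/8, 21/8, -63/16, …
g: a_k = 4, 4, 2, 2/3, 1/6, 1/30, 1/180, …
Weyl lclm of L_f,L_g ⇒ L₀ (ord ≤ 2).
Differentiate: ansatz ord ≤ ord L₀ ⇒ L.
L = (-2 - x) + (1 - 2·x - 2·x^2)·Dx + (1 + 3·x + 2·x^2)·Dx^2  (order 2).
h: a_k = 7, 1, 13/2, -41/6, 319/24, -2831/120, 31189/720, …
ICs: h(0) = 7, h′(0) = 1.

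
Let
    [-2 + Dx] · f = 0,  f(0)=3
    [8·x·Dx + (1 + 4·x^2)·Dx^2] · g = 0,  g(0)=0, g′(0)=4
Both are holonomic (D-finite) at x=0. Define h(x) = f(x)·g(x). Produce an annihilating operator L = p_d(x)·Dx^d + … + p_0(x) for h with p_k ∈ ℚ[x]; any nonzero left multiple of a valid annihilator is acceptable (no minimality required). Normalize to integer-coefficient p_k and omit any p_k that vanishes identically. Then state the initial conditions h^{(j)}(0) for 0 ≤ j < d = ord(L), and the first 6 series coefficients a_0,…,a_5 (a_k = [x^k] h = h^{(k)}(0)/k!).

L = (4 - 16·x + 16·x^2) + (-4 + 8·x - 16·x^2)·Dx + (1 + 4·x^2)·Dx^2  (order 2).
h: a_k = 0, 12, 24, 8, -16, 72/5, …
ICs: h(0) = 0, h′(0) = 12.

f: a_k = 3, 6, 6, 4, 2, 4/5, …
g: a_k = 0, 4, 0, -16/3, 0, 64/5, …
Sym-product of L_f,L_g gives L₀ (≤ ord 2).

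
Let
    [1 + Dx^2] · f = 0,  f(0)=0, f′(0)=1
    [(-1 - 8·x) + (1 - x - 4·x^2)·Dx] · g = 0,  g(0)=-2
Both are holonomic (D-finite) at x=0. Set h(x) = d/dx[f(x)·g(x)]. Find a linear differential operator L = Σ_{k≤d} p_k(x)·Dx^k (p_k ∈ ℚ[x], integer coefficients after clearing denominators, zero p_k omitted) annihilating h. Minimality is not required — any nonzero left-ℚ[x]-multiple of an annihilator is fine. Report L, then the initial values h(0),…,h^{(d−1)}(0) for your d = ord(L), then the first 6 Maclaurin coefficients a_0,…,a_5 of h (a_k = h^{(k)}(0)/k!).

L = (159 - 2·x - 7·x^2 + 8·x^3 + 16·x^4) + (22 + 178·x + 24·x^2 + 64·x^3)·Dx + (-7 + 6·x + 25·x^2 + 8·x^3 + 16·x^4)·Dx^2  (order 2).
h: a_k = -2, -4, -29, -212/3, -1127/4, -7621/10, …
ICs: h(0) = -2, h′(0) = -4.

f: a_k = 0, 1, 0, -1/6, 0, 1/120, …
g: a_k = -2, -2, -10, -18, -58, -130, …
h₀=f·g: eliminate ⇒ L₀, order ≤ 2·1.
h₀' ⇒ L via d/dx closure of L₀.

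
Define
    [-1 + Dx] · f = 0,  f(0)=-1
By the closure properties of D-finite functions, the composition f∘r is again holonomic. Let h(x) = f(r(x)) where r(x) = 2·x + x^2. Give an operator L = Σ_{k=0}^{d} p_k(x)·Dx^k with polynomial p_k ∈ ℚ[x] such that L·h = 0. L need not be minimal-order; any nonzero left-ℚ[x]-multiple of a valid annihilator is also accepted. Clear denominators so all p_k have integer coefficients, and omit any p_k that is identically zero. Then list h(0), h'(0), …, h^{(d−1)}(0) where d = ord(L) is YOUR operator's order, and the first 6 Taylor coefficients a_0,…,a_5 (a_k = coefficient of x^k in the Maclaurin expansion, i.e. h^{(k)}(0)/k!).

L = (-2 - 2·x) + Dx  (order 1).
h: a_k = -1, -2, -3, -10/3, -19/6, -13/5, …
ICs: h(0) = -1.

f: a_k = -1, -1, -1/2, -1/6, -1/24, -1/120, …
h₀=f(r): pull back L_f along r ⇒ L₀.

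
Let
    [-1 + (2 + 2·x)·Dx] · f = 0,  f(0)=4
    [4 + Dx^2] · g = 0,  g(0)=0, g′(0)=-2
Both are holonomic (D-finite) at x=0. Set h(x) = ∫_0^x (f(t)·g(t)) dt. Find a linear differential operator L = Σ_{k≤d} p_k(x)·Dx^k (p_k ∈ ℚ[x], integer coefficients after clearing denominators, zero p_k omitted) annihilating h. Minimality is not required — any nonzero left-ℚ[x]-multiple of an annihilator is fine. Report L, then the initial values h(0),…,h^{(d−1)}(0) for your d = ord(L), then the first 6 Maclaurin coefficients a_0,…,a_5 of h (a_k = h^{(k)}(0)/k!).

f: a_k = 4, 2, -1/2, 1/4, -5/32, 7/64, …
g: a_k = 0, -2, 0, 4/3, 0, -4/15, …
L₀ := L_f ⊗_s L_g (sym. prod.), ord ≤ 2.
∫: right-multiply L₀ by Dx.
L = (19 + 32·x + 16·x^2)·Dx + (-4 - 4·x)·Dx^2 + (4 + 8·x + 4·x^2)·Dx^3  (order 3).
h: a_k = 0, 0, -4, -4/3, 19/12, 13/30, …
ICs: h(0) = 0, h′(0) = 0, h′′(0) = -8.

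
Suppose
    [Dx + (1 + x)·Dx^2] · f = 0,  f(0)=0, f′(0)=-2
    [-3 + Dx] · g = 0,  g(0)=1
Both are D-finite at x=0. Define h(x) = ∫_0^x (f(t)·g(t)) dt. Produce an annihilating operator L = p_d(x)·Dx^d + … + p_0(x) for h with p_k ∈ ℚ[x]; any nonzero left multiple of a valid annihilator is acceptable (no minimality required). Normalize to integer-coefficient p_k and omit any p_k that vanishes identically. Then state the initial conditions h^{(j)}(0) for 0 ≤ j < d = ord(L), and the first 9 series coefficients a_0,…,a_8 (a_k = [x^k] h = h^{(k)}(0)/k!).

f: a_k = 0, -2, 1, -2/3, 1/2, -2/5, 1/3, -2/7, 1/4, …
g: a_k = 1, 3, 9/2, 9/2, 27/8, 81/40, 81/80, 243/560, 729/4480, …
f·g: L₀ = L_f ⊗_s L_g, ord ≤ 2·1.
∫: right-multiply L₀ by Dx.
L = (6 + 9·x)·Dx + (-5 - 6·x)·Dx^2 + (1 + x)·Dx^3  (order 3).
h: a_k = 0, 0, -1, -5/3, -5/3, -6/5, -83/120, -55/168, -19/140, …
ICs: h(0) = 0, h′(0) = 0, h′′(0) = -2.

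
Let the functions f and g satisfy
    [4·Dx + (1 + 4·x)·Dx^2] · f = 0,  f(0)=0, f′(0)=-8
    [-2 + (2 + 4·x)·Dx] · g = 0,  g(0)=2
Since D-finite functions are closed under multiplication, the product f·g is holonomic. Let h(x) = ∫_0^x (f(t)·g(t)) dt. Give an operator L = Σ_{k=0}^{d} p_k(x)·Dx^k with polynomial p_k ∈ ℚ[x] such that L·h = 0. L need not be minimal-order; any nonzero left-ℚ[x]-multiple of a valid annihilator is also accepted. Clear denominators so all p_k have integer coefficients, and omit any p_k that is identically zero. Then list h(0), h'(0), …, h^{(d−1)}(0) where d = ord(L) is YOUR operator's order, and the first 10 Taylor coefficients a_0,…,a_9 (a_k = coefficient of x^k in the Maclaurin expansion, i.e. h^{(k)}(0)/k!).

L = (-1 + 4·x)·Dx + (2 + 4·x)·Dx^2 + (1 + 8·x + 20·x^2 + 16·x^3)·Dx^3  (order 3).
h: a_k = 0, 0, -8, 16/3, -34/3, 88/3, -3709/45, 8534/35, -209709/280, 746239/315, …
ICs: h(0) = 0, h′(0) = 0, h′′(0) = -16.

f: a_k = 0, -8, 16, -128/3, 128, -2048/5, 4096/3, -32768/7, 16384, -524288/9, …
g: a_k = 2, 2, -1, 1, -5/4, 7/4, -21/8, 33/8, -429/64, 715/64, …
Product ⇒ symmetric product L₀, ord ≤ 2.
Integrate: L := L₀·Dx.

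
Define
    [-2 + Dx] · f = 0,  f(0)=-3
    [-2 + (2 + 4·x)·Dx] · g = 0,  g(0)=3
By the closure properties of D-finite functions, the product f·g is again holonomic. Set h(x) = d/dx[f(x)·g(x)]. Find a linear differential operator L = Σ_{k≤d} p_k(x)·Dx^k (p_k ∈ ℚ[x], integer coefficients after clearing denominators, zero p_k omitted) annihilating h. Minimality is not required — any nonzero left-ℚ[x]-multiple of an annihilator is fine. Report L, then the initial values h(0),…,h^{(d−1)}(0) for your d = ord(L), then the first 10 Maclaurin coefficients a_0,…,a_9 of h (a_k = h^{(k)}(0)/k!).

f: a_k = -3, -6, -6, -4, -2, -4/5, -4/15, -8/105, -2/105, -4/945, …
g: a_k = 3, 3, -3/2, 3/2, -15/8, 21/8, -63/16, 99/16, -1287/128, 2145/128, …
Product ⇒ symmetric product L₀, ord ≤ 1.
h=h₀': d/dx-closure on L₀ ⇒ L.
L = (7 + 24·x + 16·x^2) + (-3 - 10·x - 8·x^2)·Dx  (order 1).
h: a_k = -27, -63, -153/2, -99/2, -321/8, 267/40, -3369/80, 39551/560, -88853/640, 3584467/13440, …
ICs: h(0) = -27.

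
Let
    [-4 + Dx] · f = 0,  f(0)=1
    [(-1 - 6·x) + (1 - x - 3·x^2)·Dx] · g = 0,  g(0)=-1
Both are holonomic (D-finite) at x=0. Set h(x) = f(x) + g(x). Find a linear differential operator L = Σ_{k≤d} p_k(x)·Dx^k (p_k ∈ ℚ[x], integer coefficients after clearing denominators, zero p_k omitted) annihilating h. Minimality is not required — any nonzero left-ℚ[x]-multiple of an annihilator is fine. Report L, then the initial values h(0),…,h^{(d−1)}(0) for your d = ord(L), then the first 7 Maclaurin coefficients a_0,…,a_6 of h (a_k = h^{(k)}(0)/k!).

f: a_k = 1, 4, 8, 32/3, 32/3, 128/15, 256/45, …
g: a_k = -1, -1, -4, -7, -19, -40, -97, …
f+g: L₀ = lclm(L_f,L_g), ord ≤ 1+1.
L = (16 - 8·x + 360·x^2 + 288·x^3) + (8 - 50·x - 134·x^2 + 96·x^3 + 144·x^4)·Dx + (-3 + 13·x + 11·x^2 - 42·x^3 - 36·x^4)·Dx^2  (order 2).
h: a_k = 0, 3, 4, 11/3, -25/3, -472/15, -4109/45, …
ICs: h(0) = 0, h′(0) = 3.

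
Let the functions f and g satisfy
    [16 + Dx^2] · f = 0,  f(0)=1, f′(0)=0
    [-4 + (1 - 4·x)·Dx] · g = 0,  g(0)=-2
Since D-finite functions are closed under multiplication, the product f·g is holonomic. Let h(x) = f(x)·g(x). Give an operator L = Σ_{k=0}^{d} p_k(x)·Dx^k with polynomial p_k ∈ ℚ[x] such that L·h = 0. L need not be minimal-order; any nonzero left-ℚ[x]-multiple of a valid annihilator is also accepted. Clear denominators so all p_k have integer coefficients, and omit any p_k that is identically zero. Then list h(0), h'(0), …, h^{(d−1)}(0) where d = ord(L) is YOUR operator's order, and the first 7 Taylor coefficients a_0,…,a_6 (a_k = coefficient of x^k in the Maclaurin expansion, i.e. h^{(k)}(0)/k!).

f: a_k = 1, 0, -8, 0, 32/3, 0, -256/45, …
g: a_k = -2, -8, -32, -128, -512, -2048, -8192, …
f·g: L₀ = L_f ⊗_s L_g, ord ≤ 2·1.
L = (-16 + 64·x) + 8·Dx + (-1 + 4·x)·Dx^2  (order 2).
h: a_k = -2, -8, -16, -64, -832/3, -3328/3, -199168/45, …
ICs: h(0) = -2, h′(0) = -8.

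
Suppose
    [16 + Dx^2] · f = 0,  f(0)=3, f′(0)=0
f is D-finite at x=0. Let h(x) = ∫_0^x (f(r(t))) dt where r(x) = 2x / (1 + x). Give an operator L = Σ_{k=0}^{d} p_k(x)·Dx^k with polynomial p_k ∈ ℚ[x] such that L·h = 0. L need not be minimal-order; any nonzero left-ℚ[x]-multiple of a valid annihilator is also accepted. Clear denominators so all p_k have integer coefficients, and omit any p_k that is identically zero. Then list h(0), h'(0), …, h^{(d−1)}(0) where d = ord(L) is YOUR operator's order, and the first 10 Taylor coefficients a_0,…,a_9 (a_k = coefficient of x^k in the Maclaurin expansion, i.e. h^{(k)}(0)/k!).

L = 64·Dx + (2 + 6·x + 6·x^2 + 2·x^3)·Dx^2 + (1 + 4·x + 6·x^2 + 4·x^3 + x^4)·Dx^3  (order 3).
h: a_k = 0, 3, 0, -32, 48, 224/5, -832/3, 53216/105, -1944/5, -466336/945, …
ICs: h(0) = 0, h′(0) = 3, h′′(0) = 0.

f: a_k = 3, 0, -24, 0, 32, 0, -256/15, 0, 512/105, 0, …
f∘r: x↦r, Dx↦Dx/r' in L_f ⇒ L₀.
Integrate: L := L₀·Dx.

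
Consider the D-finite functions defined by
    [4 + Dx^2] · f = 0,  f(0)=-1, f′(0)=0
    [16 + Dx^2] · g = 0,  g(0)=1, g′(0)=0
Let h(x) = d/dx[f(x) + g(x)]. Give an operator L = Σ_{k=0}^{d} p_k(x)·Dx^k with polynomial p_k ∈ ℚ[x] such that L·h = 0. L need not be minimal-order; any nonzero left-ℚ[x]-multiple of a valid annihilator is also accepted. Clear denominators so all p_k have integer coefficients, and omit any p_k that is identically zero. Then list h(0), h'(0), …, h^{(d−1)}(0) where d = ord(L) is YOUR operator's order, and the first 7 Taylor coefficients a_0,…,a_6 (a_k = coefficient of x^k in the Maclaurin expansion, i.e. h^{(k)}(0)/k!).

L = 64 + 20·Dx^2 + Dx^4  (order 4).
h: a_k = 0, -12, 0, 40, 0, -168/5, 0, …
ICs: h(0) = 0, h′(0) = -12, h′′(0) = 0, h′′′(0) = 240.

f: a_k = -1, 0, 2, 0, -2/3, 0, 4/45, …
g: a_k = 1, 0, -8, 0, 32/3, 0, -256/45, …
f+g: L₀ = lclm(L_f,L_g), ord ≤ 2+2.
h=h₀': d/dx-closure on L₀ ⇒ L.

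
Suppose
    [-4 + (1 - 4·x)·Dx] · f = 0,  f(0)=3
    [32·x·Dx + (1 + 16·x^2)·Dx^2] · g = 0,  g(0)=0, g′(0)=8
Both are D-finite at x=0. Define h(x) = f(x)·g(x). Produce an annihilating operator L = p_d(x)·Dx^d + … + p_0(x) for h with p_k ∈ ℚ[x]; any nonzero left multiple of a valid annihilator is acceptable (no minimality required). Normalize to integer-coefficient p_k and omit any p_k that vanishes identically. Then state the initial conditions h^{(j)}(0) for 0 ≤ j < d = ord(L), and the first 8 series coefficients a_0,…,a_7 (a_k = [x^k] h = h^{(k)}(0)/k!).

f: a_k = 3, 12, 48, 192, 768, 3072, 12288, 49152, …
g: a_k = 0, 8, 0, -128/3, 0, 2048/5, 0, -32768/7, …
f·g: L₀ = L_f ⊗_s L_g, ord ≤ 1·2.
L = 128·x + (8 - 32·x + 256·x^2)·Dx + (-1 + 4·x - 16·x^2 + 64·x^3)·Dx^2  (order 2).
h: a_k = 0, 24, 96, 256, 1024, 26624/5, 106496/5, 2490368/35, …
ICs: h(0) = 0, h′(0) = 24.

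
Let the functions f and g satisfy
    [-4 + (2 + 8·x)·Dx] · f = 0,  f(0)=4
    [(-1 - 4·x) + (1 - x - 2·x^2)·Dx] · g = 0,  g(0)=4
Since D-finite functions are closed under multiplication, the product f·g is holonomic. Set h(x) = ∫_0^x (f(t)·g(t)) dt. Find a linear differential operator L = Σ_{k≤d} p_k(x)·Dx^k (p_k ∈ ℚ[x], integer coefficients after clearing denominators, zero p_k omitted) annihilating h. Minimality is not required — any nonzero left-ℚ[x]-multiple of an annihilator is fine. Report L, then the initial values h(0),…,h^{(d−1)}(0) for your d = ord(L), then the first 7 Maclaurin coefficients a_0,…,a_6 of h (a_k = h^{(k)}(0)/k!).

L = (3 + 6·x + 12·x^2)·Dx + (-1 - 3·x + 6·x^2 + 8·x^3)·Dx^2  (order 2).
h: a_k = 0, 16, 24, 16, 52, 144/5, 168, …
ICs: h(0) = 0, h′(0) = 16.

f: a_k = 4, 8, -8, 16, -40, 112, -336, …
g: a_k = 4, 4, 12, 20, 44, 84, 172, …
h₀=f·g: eliminate ⇒ L₀, order ≤ 1·1.
∫: right-multiply L₀ by Dx.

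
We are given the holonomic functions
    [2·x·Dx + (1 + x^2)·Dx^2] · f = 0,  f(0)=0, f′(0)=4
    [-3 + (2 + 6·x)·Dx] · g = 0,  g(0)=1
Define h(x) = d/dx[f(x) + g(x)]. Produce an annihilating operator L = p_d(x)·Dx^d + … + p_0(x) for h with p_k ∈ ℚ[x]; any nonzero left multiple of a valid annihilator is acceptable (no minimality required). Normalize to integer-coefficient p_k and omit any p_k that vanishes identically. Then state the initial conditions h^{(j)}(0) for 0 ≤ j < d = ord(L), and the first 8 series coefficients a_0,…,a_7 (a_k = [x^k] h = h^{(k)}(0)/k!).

f: a_k = 0, 4, 0, -4/3, 0, 4/5, 0, -4/7, …
g: a_k = 1, 3/2, -9/8, 27/16, -405/128, 1701/256, -15309/1024, 72171/2048, …
f+g: L₀ = lclm(L_f,L_g), ord ≤ 2+1.
Differentiate: ansatz ord ≤ ord L₀ ⇒ L.
L = (-12 - 90·x + 36·x^2 + 54·x^3) + (-35 - 48·x - 102·x^2 + 144·x^3 + 189·x^4)·Dx + (-6 - 10·x + 36·x^2 + 44·x^3 + 42·x^4 + 54·x^5)·Dx^2  (order 2).
h: a_k = 11/2, -9/4, 17/16, -405/32, 9529/256, -45927/512, 497005/2048, -2814669/4096, …
ICs: h(0) = 11/2, h′(0) = -9/4.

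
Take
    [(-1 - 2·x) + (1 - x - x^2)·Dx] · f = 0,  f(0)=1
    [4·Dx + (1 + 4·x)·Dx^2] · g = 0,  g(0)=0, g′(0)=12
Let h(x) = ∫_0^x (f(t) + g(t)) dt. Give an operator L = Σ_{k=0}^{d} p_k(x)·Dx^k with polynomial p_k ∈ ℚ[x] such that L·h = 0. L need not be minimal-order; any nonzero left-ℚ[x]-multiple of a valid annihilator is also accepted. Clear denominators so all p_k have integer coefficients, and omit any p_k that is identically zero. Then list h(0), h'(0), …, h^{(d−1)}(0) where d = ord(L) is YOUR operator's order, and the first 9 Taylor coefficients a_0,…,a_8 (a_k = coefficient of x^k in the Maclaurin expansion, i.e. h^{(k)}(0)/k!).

f: a_k = 1, 1, 2, 3, 5, 8, 13, 21, 34, …
g: a_k = 0, 12, -24, 64, -192, 3072/5, -2048, 49152/7, -24576, …
Weyl lclm of L_f,L_g ⇒ L₀ (ord ≤ 3).
∫: right-multiply L₀ by Dx.
L = (100 + 272·x + 392·x^2 + 144·x^3 + 96·x^4)·Dx^2 + (-7 + 96·x + 434·x^2 + 540·x^3 + 304·x^4 + 160·x^5)·Dx^3 + (-4 - 25·x - 28·x^2 + 46·x^3 + 73·x^4 + 76·x^5 + 32·x^6)·Dx^4  (order 4).
h: a_k = 0, 1, 13/2, -22/3, 67/4, -187/5, 1556/15, -2035/7, 49299/56, …
ICs: h(0) = 0, h′(0) = 1, h′′(0) = 13, h′′′(0) = -44.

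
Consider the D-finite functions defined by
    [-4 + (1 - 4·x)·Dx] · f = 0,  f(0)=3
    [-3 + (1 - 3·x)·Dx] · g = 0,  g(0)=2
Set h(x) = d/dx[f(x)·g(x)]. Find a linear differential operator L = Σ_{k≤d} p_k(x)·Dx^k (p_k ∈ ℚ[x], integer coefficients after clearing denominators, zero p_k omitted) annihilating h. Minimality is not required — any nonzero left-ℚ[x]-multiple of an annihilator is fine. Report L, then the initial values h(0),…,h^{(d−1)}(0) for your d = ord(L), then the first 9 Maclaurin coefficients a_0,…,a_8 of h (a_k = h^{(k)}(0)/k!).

L = (74 - 504·x + 864·x^2) + (-7 + 73·x - 252·x^2 + 288·x^3)·Dx  (order 1).
h: a_k = 42, 444, 3150, 18744, 101010, 511092, 2476950, 11638128, 53434458, …
ICs: h(0) = 42.

f: a_k = 3, 12, 48, 192, 768, 3072, 12288, 49152, 196608, …
g: a_k = 2, 6, 18, 54, 162, 486, 1458, 4374, 13122, …
h₀=f·g: eliminate ⇒ L₀, order ≤ 1·1.
h=h₀': d/dx-closure on L₀ ⇒ L.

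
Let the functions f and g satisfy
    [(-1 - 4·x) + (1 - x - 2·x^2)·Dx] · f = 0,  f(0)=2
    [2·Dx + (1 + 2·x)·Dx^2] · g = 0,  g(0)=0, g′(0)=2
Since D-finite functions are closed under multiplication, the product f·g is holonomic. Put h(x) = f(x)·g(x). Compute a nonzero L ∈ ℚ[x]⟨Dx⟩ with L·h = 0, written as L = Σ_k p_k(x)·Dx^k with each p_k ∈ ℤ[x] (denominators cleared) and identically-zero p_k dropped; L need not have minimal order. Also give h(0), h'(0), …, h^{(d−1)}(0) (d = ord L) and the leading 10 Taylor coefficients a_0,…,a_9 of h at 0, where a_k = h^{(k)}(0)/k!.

f: a_k = 2, 2, 6, 10, 22, 42, 86, 170, 342, 682, …
g: a_k = 0, 2, -2, 8/3, -4, 32/5, -32/3, 128/7, -32, 512/9, …
L₀ := L_f ⊗_s L_g (sym. prod.), ord ≤ 2.
L = (6 + 16·x) + (14·x + 20·x^2)·Dx + (-1 - x + 4·x^2 + 4·x^3)·Dx^2  (order 2).
h: a_k = 0, 4, 0, 40/3, 16/3, 224/5, 512/15, 16832/105, 1152/7, 188672/315, …
ICs: h(0) = 0, h′(0) = 4.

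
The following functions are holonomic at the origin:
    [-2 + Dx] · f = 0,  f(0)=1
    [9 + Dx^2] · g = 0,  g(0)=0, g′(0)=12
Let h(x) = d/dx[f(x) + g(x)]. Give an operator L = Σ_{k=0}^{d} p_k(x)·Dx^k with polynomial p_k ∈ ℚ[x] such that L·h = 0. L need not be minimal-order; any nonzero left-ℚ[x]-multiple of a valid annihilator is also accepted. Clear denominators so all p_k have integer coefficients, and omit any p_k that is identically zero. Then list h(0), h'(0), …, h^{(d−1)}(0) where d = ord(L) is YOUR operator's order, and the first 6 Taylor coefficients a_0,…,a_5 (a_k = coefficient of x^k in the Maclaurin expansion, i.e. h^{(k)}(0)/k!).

f: a_k = 1, 2, 2, 4/3, 2/3, 4/15, …
g: a_k = 0, 12, 0, -18, 0, 81/10, …
Weyl lclm of L_f,L_g ⇒ L₀ (ord ≤ 3).
Differentiate: ansatz ord ≤ ord L₀ ⇒ L.
L = 18 - 9·Dx + 2·Dx^2 - Dx^3  (order 3).
h: a_k = 14, 4, -50, 8/3, 251/6, 8/15, …
ICs: h(0) = 14, h′(0) = 4, h′′(0) = -100.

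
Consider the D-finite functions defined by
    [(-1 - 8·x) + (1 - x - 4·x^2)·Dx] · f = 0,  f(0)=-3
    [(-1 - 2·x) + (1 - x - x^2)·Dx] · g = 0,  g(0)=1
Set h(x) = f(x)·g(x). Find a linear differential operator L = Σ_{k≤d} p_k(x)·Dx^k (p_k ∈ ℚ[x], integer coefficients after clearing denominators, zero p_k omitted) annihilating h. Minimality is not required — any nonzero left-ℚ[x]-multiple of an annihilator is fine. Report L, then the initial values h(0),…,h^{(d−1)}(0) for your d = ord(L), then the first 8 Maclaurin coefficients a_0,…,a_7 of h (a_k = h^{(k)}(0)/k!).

f: a_k = -3, -3, -15, -27, -87, -195, -543, -1323, …
g: a_k = 1, 1, 2, 3, 5, 8, 13, 21, …
Sym-product of L_f,L_g gives L₀ (≤ ord 1).
L = (-2 - 8·x + 15·x^2 + 16·x^3) + (1 - 2·x - 4·x^2 + 5·x^3 + 4·x^4)·Dx  (order 1).
h: a_k = -3, -6, -24, -57, -168, -420, -1131, -2874, …
ICs: h(0) = -3.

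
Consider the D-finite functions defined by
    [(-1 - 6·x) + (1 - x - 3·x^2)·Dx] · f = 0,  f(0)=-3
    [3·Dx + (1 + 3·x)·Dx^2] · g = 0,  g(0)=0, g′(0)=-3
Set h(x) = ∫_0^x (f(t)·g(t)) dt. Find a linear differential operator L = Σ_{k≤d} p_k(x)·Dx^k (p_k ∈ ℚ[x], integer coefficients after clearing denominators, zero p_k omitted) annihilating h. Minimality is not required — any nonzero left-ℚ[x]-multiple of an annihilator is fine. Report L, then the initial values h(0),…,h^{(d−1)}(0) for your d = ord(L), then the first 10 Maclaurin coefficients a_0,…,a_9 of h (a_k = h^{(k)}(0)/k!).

L = (9 + 36·x)·Dx + (-1 + 21·x + 45·x^2)·Dx^2 + (-1 - 2·x + 6·x^2 + 9·x^3)·Dx^3  (order 3).
h: a_k = 0, 0, 9/2, -3/2, 99/8, -99/20, 1797/40, -846/35, 220743/1120, -43283/280, …
ICs: h(0) = 0, h′(0) = 0, h′′(0) = 9.

f: a_k = -3, -3, -12, -21, -57, -120, -291, -651, -1524, -3477, …
g: a_k = 0, -3, 9/2, -9, 81/4, -243/5, 243/2, -2187/7, 6561/8, -2187, …
Product ⇒ symmetric product L₀, ord ≤ 2.
∫: right-multiply L₀ by Dx.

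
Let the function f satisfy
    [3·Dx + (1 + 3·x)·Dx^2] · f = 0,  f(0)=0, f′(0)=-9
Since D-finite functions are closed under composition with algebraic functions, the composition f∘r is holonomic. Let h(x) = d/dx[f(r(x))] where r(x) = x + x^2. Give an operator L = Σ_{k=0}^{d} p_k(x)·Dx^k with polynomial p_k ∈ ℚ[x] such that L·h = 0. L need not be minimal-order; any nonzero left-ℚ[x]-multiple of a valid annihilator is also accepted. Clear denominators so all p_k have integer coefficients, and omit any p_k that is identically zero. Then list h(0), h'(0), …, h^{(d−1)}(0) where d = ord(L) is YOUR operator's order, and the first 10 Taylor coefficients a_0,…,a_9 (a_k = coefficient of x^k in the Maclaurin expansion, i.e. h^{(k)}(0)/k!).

L = (1 + 6·x + 6·x^2) + (1 + 5·x + 9·x^2 + 6·x^3)·Dx  (order 1).
h: a_k = -9, 9, 0, -27, 81, -162, 243, -243, 0, 729, …
ICs: h(0) = -9.

f: a_k = 0, -9, 27/2, -27, 243/4, -729/5, 729/2, -6561/7, 19683/8, -6561, …
h₀=f(r): pull back L_f along r ⇒ L₀.
Differentiate: ansatz ord ≤ ord L₀ ⇒ L.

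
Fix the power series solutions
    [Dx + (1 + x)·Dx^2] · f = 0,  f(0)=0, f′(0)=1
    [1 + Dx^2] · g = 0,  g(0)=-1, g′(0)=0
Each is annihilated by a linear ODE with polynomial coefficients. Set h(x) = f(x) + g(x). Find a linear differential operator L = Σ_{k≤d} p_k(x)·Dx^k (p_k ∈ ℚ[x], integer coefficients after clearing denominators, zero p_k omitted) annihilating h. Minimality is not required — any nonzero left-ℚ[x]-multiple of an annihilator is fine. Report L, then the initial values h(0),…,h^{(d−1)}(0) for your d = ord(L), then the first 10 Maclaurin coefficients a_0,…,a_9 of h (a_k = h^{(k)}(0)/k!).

f: a_k = 0, 1, -1/2, 1/3, -1/4, 1/5, -1/6, 1/7, -1/8, 1/9, …
g: a_k = -1, 0, 1/2, 0, -1/24, 0, 1/720, 0, -1/40320, 0, …
Weyl lclm of L_f,L_g ⇒ L₀ (ord ≤ 4).
L = (7 + 2·x + x^2)·Dx + (3 + 5·x + 3·x^2 + x^3)·Dx^2 + (7 + 2·x + x^2)·Dx^3 + (3 + 5·x + 3·x^2 + x^3)·Dx^4  (order 4).
h: a_k = -1, 1, 0, 1/3, -7/24, 1/5, -119/720, 1/7, -5041/40320, 1/9, …
ICs: h(0) = -1, h′(0) = 1, h′′(0) = 0, h′′′(0) = 2.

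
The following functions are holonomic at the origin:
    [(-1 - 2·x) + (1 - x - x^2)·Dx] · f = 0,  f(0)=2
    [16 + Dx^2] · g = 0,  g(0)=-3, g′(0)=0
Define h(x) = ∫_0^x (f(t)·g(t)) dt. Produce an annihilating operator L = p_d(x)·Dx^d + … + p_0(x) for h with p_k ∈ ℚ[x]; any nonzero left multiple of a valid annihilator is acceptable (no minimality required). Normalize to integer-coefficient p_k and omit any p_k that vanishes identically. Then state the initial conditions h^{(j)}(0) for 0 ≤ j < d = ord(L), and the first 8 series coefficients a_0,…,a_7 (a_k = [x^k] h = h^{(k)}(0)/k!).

L = (-14 + 16·x + 16·x^2)·Dx + (2 + 4·x)·Dx^2 + (-1 + x + x^2)·Dx^3  (order 3).
h: a_k = 0, -6, -3, 12, 15/2, 2/5, 16/3, 146/15, …
ICs: h(0) = 0, h′(0) = -6, h′′(0) = -6.

f: a_k = 2, 2, 4, 6, 10, 16, 26, 42, …
g: a_k = -3, 0, 24, 0, -32, 0, 256/15, 0, …
Product ⇒ symmetric product L₀, ord ≤ 2.
Integrate: L := L₀·Dx.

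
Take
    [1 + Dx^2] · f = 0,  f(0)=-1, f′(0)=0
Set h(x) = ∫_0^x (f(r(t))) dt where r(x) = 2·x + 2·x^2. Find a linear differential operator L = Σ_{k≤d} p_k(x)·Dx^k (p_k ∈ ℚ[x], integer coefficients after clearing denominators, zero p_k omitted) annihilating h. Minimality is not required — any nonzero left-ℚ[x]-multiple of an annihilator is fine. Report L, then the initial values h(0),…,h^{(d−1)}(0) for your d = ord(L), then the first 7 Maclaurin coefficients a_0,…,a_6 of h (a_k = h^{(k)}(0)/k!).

L = (4 + 24·x + 48·x^2 + 32·x^3)·Dx - 2·Dx^2 + (1 + 2·x)·Dx^3  (order 3).
h: a_k = 0, -1, 0, 2/3, 1, 4/15, -4/9, …
ICs: h(0) = 0, h′(0) = -1, h′′(0) = 0.

f: a_k = -1, 0, 1/2, 0, -1/24, 0, 1/720, …
L₀ from L_f via x↦r, Dx↦r'^{-1}Dx.
h=∫h₀ ⇒ L = L₀·Dx.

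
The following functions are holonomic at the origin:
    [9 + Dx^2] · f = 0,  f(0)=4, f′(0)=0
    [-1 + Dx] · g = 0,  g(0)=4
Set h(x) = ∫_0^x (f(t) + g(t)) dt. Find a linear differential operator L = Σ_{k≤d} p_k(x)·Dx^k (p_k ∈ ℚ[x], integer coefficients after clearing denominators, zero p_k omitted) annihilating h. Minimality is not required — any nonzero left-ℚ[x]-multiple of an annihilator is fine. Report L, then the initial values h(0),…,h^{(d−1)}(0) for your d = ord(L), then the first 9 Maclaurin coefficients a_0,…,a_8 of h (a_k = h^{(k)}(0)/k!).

L = -9·Dx + 9·Dx^2 - Dx^3 + Dx^4  (order 4).
h: a_k = 0, 8, 2, -16/3, 1/6, 41/15, 1/180, -26/45, 1/10080, …
ICs: h(0) = 0, h′(0) = 8, h′′(0) = 4, h′′′(0) = -32.

f: a_k = 4, 0, -18, 0, 27/2, 0, -81/20, 0, 729/1120, …
g: a_k = 4, 4, 2, 2/3, 1/6, 1/30, 1/180, 1/1260, 1/10080, …
f+g: L₀ = lclm(L_f,L_g), ord ≤ 2+1.
Integrate: L := L₀·Dx.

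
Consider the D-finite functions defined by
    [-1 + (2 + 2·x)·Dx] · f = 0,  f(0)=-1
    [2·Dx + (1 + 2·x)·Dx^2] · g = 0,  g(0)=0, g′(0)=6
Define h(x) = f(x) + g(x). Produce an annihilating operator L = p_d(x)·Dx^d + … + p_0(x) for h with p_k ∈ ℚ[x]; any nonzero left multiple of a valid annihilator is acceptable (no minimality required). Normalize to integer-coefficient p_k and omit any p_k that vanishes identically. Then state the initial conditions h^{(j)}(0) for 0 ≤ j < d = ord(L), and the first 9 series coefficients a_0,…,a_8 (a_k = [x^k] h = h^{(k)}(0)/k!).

f: a_k = -1, -1/2, 1/8, -1/16, 5/128, -7/256, 21/1024, -33/2048, 429/32768, …
g: a_k = 0, 6, -6, 8, -12, 96/5, -32, 384/7, -96, …
h₀=f+g: left-lcm gives L₀, ord ≤ 3.
L = (10 + 4·x)·Dx + (29 + 52·x + 20·x^2)·Dx^2 + (6 + 22·x + 24·x^2 + 8·x^3)·Dx^3  (order 3).
h: a_k = -1, 11/2, -47/8, 127/16, -1531/128, 24541/1280, -32747/1024, 786201/14336, -3145299/32768, …
ICs: h(0) = -1, h′(0) = 11/2, h′′(0) = -47/4.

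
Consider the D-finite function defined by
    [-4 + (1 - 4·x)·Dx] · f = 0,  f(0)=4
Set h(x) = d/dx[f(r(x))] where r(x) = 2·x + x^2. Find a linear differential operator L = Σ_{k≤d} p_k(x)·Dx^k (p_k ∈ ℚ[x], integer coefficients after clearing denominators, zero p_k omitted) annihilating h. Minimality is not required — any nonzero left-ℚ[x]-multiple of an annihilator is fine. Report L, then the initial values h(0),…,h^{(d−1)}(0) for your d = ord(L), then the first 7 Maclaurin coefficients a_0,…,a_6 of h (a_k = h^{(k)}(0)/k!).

L = (17 + 24·x + 12·x^2) + (-1 + 7·x + 12·x^2 + 4·x^3)·Dx  (order 1).
h: a_k = 32, 544, 6912, 78080, 826880, 8406528, 83091456, …
ICs: h(0) = 32.

f: a_k = 4, 16, 64, 256, 1024, 4096, 16384, …
h₀=f(r): pull back L_f along r ⇒ L₀.
h=h₀': d/dx-closure on L₀ ⇒ L.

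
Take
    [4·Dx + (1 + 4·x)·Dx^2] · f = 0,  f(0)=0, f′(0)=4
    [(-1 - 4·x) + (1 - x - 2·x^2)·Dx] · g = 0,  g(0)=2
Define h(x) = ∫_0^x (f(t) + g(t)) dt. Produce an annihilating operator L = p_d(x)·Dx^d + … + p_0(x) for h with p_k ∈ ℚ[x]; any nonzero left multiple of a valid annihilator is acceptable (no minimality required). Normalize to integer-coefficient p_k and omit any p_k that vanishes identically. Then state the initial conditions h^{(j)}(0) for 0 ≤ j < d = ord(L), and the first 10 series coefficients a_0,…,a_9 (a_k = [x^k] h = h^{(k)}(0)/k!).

L = (-156 - 624·x - 1440·x^2 - 768·x^3 - 768·x^4)·Dx^2 + (1 - 160·x - 1064·x^2 - 1952·x^3 - 1600·x^4 - 1280·x^5)·Dx^3 + (5 + 39·x + 66·x^2 - 80·x^3 - 240·x^4 - 384·x^5 - 256·x^6)·Dx^4  (order 4).
h: a_k = 0, 2, 3, -2/3, 47/6, -42/5, 617/15, -1790/21, 8787/28, -7850/9, …
ICs: h(0) = 0, h′(0) = 2, h′′(0) = 6, h′′′(0) = -4.

f: a_k = 0, 4, -8, 64/3, -64, 1024/5, -2048/3, 16384/7, -8192, 262144/9, …
g: a_k = 2, 2, 6, 10, 22, 42, 86, 170, 342, 682, …
Sum ⇒ L₀ = lclm(L_f,L_g) in ℚ(x)⟨Dx⟩.
∫: right-multiply L₀ by Dx.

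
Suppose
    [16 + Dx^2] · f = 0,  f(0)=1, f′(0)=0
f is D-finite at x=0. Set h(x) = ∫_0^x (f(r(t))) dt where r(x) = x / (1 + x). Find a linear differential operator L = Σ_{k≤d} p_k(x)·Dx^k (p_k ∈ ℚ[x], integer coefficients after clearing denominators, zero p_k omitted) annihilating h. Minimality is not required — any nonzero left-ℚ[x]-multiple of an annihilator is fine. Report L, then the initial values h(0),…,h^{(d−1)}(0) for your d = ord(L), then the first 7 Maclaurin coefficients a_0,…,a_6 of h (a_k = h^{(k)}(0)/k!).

f: a_k = 1, 0, -8, 0, 32/3, 0, -256/45, …
L₀ from L_f via x↦r, Dx↦r'^{-1}Dx.
Integrate: L := L₀·Dx.
L = 16·Dx + (2 + 6·x + 6·x^2 + 2·x^3)·Dx^2 + (1 + 4·x + 6·x^2 + 4·x^3 + x^4)·Dx^3  (order 3).
h: a_k = 0, 1, 0, -8/3, 4, -8/3, -16/9, …
ICs: h(0) = 0, h′(0) = 1, h′′(0) = 0.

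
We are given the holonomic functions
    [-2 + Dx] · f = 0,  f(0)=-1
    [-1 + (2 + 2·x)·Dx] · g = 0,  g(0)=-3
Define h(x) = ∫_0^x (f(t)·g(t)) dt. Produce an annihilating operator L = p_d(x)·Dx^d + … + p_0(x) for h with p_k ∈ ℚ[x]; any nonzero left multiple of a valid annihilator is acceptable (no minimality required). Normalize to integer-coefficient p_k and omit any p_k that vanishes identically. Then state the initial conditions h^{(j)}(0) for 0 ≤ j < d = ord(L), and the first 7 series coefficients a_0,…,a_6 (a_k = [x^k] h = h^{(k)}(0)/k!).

L = (-5 - 4·x)·Dx + (2 + 2·x)·Dx^2  (order 2).
h: a_k = 0, 3, 15/4, 23/8, 103/64, 449/640, 1949/7680, …
ICs: h(0) = 0, h′(0) = 3.

f: a_k = -1, -2, -2, -4/3, -2/3, -4/15, -4/45, …
g: a_k = -3, -3/2, 3/8, -3/16, 15/128, -21/256, 63/1024, …
Sym-product of L_f,L_g gives L₀ (≤ ord 1).
h=∫h₀ ⇒ L = L₀·Dx.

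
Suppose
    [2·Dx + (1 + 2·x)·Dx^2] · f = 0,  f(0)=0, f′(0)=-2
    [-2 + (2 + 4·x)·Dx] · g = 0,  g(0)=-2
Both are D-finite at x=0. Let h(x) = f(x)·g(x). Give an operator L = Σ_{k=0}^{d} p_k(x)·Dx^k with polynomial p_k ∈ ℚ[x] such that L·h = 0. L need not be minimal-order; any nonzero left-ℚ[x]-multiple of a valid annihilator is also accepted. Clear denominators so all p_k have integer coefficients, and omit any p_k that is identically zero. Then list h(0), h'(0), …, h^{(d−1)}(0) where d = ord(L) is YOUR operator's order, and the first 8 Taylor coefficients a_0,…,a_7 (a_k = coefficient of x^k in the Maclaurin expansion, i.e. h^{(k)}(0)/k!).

L = 1 + (1 + 4·x + 4·x^2)·Dx^2  (order 2).
h: a_k = 0, 4, 0, -2/3, 4/3, -71/30, 62/15, -3043/420, …
ICs: h(0) = 0, h′(0) = 4.

f: a_k = 0, -2, 2, -8/3, 4, -32/5, 32/3, -128/7, …
g: a_k = -2, -2, 1, -1, 5/4, -7/4, 21/8, -33/8, …
L₀ := L_f ⊗_s L_g (sym. prod.), ord ≤ 2.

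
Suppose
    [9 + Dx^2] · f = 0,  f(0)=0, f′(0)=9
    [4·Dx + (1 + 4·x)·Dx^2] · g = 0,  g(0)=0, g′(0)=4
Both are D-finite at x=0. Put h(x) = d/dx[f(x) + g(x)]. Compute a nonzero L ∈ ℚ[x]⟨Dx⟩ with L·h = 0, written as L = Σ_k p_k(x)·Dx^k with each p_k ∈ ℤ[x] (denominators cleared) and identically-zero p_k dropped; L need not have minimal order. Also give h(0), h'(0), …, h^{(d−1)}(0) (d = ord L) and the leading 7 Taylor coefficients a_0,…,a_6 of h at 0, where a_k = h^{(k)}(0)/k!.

f: a_k = 0, 9, 0, -27/2, 0, 243/40, 0, …
g: a_k = 0, 4, -8, 64/3, -64, 1024/5, -2048/3, …
Weyl lclm of L_f,L_g ⇒ L₀ (ord ≤ 4).
Differentiate: ansatz ord ≤ ord L₀ ⇒ L.
L = (3780 + 2592·x + 5184·x^2) + (369 + 2124·x + 3888·x^2 + 5184·x^3)·Dx + (420 + 288·x + 576·x^2)·Dx^2 + (41 + 236·x + 432·x^2 + 576·x^3)·Dx^3  (order 3).
h: a_k = 13, -16, 47/2, -256, 8435/8, -4096, 1309991/80, …
ICs: h(0) = 13, h′(0) = -16, h′′(0) = 47.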